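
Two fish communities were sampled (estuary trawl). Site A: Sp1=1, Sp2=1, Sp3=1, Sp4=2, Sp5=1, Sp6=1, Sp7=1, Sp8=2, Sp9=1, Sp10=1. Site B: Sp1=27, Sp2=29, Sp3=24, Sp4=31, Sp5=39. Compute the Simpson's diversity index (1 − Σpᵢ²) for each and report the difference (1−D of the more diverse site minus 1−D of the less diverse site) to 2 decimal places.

0.09

Site A: N=12, proportions 0.0833, 0.0833, 0.0833, 0.1667, 0.0833, 0.0833, 0.0833, 0.1667, 0.0833, 0.0833, giving 1−D = 0.8889 (working shown to 4 dp, full precision carried).
Site B: N=150, proportions 0.18, 0.1933, 0.16, 0.2067, 0.26, giving 1−D = 0.7943.
Difference = |0.8889 − 0.7943| = 0.0946, i.e. 0.09 to 2 decimal places.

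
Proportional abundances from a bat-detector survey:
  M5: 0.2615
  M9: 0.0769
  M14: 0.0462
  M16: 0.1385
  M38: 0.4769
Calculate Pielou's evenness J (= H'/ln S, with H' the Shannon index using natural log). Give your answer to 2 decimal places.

0.82

H' = −Σ pᵢ ln pᵢ = −((-0.3508) + (-0.1973) + (-0.1421) + (-0.2738) + (-0.3531)) = 1.3170 (working shown to 4 dp, full precision carried).
With S = 5 species, ln S = 1.6094, so J = 1.3170/1.6094 = 0.8183, i.e. 0.82 to 2 decimal places.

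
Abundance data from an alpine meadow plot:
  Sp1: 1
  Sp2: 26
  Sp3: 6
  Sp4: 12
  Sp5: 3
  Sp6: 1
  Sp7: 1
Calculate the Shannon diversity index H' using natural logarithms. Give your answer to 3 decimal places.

1.341

Total N = 1+26+6+12+3+1+1 = 50, so the proportions are 0.02, 0.52, 0.12, 0.24, 0.06, 0.02, 0.02 (working shown to 5 dp, full precision carried).
Each pᵢ ln pᵢ term: 0.02×(-3.91202)=-0.07824, 0.52×(-0.65393)=-0.34004, 0.12×(-2.12026)=-0.25443, 0.24×(-1.42712)=-0.34251, 0.06×(-2.81341)=-0.16880, 0.02×(-3.91202)=-0.07824, 0.02×(-3.91202)=-0.07824.
Sum = -1.34051, so H' = 1.341.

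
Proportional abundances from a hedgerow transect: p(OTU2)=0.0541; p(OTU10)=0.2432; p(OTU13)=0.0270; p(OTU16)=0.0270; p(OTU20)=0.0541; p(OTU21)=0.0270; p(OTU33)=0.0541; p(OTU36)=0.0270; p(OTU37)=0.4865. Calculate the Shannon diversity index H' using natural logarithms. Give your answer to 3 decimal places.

Each pᵢ ln pᵢ term (working shown to 5 dp, full precision carried): 0.0541×(-2.91692)=-0.15781, 0.2432×(-1.41387)=-0.34385, 0.027×(-3.61192)=-0.09752, 0.027×(-3.61192)=-0.09752, 0.0541×(-2.91692)=-0.15781, 0.027×(-3.61192)=-0.09752, 0.0541×(-2.91692)=-0.15781, 0.027×(-3.61192)=-0.09752, 0.4865×(-0.72052)=-0.35053.
Sum = -1.55789, so H' = 1.558.

1.558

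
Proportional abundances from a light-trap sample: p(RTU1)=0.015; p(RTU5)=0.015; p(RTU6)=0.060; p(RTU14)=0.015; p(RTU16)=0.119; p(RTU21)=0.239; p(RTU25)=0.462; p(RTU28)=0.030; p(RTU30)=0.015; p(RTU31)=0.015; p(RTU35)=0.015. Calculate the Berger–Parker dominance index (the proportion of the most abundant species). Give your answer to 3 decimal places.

0.462

The largest proportion is 0.462, i.e. d = 0.462 to 3 decimal places.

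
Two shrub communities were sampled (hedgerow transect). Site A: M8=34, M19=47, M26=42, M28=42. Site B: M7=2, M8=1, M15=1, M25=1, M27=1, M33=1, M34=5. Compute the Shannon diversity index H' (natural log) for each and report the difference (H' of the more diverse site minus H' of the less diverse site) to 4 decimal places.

Site A: N=165, proportions 0.206061, 0.284848, 0.254545, 0.254545, giving H' = 1.379779 (working shown to 6 dp, full precision carried).
Site B: N=12, proportions 0.166667, 0.083333, 0.083333, 0.083333, 0.083333, 0.083333, 0.416667, giving H' = 1.698783.
Difference = |1.379779 − 1.698783| = 0.319004, i.e. 0.3190 to 4 decimal places.

0.3190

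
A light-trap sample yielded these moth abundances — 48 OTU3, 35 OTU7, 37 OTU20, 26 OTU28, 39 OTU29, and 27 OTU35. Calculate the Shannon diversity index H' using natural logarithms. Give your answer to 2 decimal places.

1.77

Total N = 48+35+37+26+39+27 = 212, so the proportions are 0.2264, 0.1651, 0.1745, 0.1226, 0.184, 0.1274 (working shown to 4 dp, full precision carried).
Each pᵢ ln pᵢ term: 0.2264×(-1.4854)=-0.3363, 0.1651×(-1.8012)=-0.2974, 0.1745×(-1.7457)=-0.3047, 0.1226×(-2.0985)=-0.2574, 0.184×(-1.6930)=-0.3115, 0.1274×(-2.0607)=-0.2625.
Sum = -1.7696, so H' = 1.77.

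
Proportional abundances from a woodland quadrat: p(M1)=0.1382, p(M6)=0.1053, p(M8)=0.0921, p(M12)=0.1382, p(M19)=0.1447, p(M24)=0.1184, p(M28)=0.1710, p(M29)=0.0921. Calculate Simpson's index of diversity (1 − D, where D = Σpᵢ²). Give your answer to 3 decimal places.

D = 0.1382² + 0.1053² + 0.0921² + 0.1382² + 0.1447² + 0.1184² + 0.171² + 0.0921² = 0.01910 + 0.01109 + 0.00848 + 0.01910 + 0.02094 + 0.01402 + 0.02924 + 0.00848 = 0.13045 (working shown to 5 dp, full precision carried).
So 1 − D = 0.86955, i.e. 0.870 to 3 decimal places.

0.870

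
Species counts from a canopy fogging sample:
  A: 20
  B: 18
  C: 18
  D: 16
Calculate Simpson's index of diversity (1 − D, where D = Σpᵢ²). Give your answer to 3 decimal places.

Total N = 20+18+18+16 = 72, so the proportions are 0.27778, 0.25, 0.25, 0.22222 (working shown to 5 dp, full precision carried).
D = 0.27778² + 0.25² + 0.25² + 0.22222² = 0.07716 + 0.06250 + 0.06250 + 0.04938 = 0.25154.
So 1 − D = 0.74846, i.e. 0.748 to 3 decimal places.

0.748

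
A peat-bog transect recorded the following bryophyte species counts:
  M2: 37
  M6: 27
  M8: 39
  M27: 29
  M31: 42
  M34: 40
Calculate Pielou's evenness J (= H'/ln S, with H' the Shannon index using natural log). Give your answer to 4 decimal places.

Total N = 37+27+39+29+42+40 = 214, so the proportions are 0.172897, 0.126168, 0.182243, 0.135514, 0.196262, 0.186916 (working shown to 6 dp, full precision carried).
H' = −Σ pᵢ ln pᵢ = −((-0.303445) + (-0.261186) + (-0.310253) + (-0.270849) + (-0.319574) + (-0.313476)) = 1.778783.
With S = 6 species, ln S = 1.791759, so J = 1.778783/1.791759 = 0.992758, i.e. 0.9928 to 4 decimal places.

0.9928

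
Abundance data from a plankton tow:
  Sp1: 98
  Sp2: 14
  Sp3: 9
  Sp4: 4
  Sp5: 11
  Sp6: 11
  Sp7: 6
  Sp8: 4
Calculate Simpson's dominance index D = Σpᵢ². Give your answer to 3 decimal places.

Total N = 98+14+9+4+11+11+6+4 = 157, so the proportions are 0.6242, 0.08917, 0.05732, 0.02548, 0.07006, 0.07006, 0.03822, 0.02548 (working shown to 5 dp, full precision carried).
D = 0.6242² + 0.08917² + 0.05732² + 0.02548² + 0.07006² + 0.07006² + 0.03822² + 0.02548² = 0.38963 + 0.00795 + 0.00329 + 0.00065 + 0.00491 + 0.00491 + 0.00146 + 0.00065 = 0.41344.
To 3 decimal places, D = 0.413.

0.413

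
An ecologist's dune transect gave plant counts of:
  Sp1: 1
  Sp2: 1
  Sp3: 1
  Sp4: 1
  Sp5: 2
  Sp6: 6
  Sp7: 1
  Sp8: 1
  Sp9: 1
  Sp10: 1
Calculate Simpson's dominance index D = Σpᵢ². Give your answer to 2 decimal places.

0.19

Total N = 1+1+1+1+2+6+1+1+1+1 = 16, so the proportions are 0.0625, 0.0625, 0.0625, 0.0625, 0.125, 0.375, 0.0625, 0.0625, 0.0625, 0.0625 (working shown to 4 dp, full precision carried).
D = 0.0625² + 0.0625² + 0.0625² + 0.0625² + 0.125² + 0.375² + 0.0625² + 0.0625² + 0.0625² + 0.0625² = 0.0039 + 0.0039 + 0.0039 + 0.0039 + 0.0156 + 0.1406 + 0.0039 + 0.0039 + 0.0039 + 0.0039 = 0.1875.
To 2 decimal places, D = 0.19.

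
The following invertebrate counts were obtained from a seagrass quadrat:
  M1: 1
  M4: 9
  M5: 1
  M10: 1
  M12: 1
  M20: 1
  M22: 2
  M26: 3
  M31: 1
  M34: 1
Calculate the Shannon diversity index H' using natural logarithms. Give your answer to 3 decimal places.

1.880

Total N = 1+9+1+1+1+1+2+3+1+1 = 21, so the proportions are 0.04762, 0.42857, 0.04762, 0.04762, 0.04762, 0.04762, 0.09524, 0.14286, 0.04762, 0.04762 (working shown to 5 dp, full precision carried).
Each pᵢ ln pᵢ term: 0.04762×(-3.04452)=-0.14498, 0.42857×(-0.84730)=-0.36313, 0.04762×(-3.04452)=-0.14498, 0.04762×(-3.04452)=-0.14498, 0.04762×(-3.04452)=-0.14498, 0.04762×(-3.04452)=-0.14498, 0.09524×(-2.35138)=-0.22394, 0.14286×(-1.94591)=-0.27799, 0.04762×(-3.04452)=-0.14498, 0.04762×(-3.04452)=-0.14498.
Sum = -1.87990, so H' = 1.880.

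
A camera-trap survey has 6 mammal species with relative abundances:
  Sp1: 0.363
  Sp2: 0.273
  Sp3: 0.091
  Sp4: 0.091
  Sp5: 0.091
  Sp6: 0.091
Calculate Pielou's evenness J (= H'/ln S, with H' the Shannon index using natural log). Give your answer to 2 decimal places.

H' = −Σ pᵢ ln pᵢ = −((-0.3678) + (-0.3544) + (-0.2181) + (-0.2181) + (-0.2181) + (-0.2181)) = 1.5947 (working shown to 4 dp, full precision carried).
With S = 6 species, ln S = 1.7918, so J = 1.5947/1.7918 = 0.8900, i.e. 0.89 to 2 decimal places.

0.89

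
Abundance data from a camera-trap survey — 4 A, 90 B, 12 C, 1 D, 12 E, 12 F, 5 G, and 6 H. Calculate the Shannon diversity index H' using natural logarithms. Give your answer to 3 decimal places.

1.302

Total N = 4+90+12+1+12+12+5+6 = 142, so the proportions are 0.02817, 0.6338, 0.08451, 0.00704, 0.08451, 0.08451, 0.03521, 0.04225 (working shown to 5 dp, full precision carried).
Each pᵢ ln pᵢ term: 0.02817×(-3.56953)=-0.10055, 0.6338×(-0.45602)=-0.28903, 0.08451×(-2.47092)=-0.20881, 0.00704×(-4.95583)=-0.03490, 0.08451×(-2.47092)=-0.20881, 0.08451×(-2.47092)=-0.20881, 0.03521×(-3.34639)=-0.11783, 0.04225×(-3.16407)=-0.13369.
Sum = -1.30243, so H' = 1.302.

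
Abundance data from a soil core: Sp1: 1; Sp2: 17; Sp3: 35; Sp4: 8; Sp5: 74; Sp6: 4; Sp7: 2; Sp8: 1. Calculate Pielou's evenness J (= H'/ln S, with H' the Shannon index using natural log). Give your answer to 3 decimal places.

Total N = 1+17+35+8+74+4+2+1 = 142, so the proportions are 0.00704, 0.11972, 0.24648, 0.05634, 0.52113, 0.02817, 0.01408, 0.00704 (working shown to 5 dp, full precision carried).
H' = −Σ pᵢ ln pᵢ = −((-0.03490) + (-0.25412) + (-0.34519) + (-0.16205) + (-0.33965) + (-0.10055) + (-0.06004) + (-0.03490)) = 1.33139.
With S = 8 species, ln S = 2.07944, so J = 1.33139/2.07944 = 0.64026, i.e. 0.640 to 3 decimal places.

0.640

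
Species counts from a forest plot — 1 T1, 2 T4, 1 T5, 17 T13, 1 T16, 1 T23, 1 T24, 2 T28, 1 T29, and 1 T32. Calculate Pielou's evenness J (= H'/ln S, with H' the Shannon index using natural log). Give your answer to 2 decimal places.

Total N = 1+2+1+17+1+1+1+2+1+1 = 28, so the proportions are 0.0357, 0.0714, 0.0357, 0.6071, 0.0357, 0.0357, 0.0357, 0.0714, 0.0357, 0.0357 (working shown to 4 dp, full precision carried).
H' = −Σ pᵢ ln pᵢ = −((-0.1190) + (-0.1885) + (-0.1190) + (-0.3030) + (-0.1190) + (-0.1190) + (-0.1190) + (-0.1885) + (-0.1190) + (-0.1190)) = 1.5130.
With S = 10 species, ln S = 2.3026, so J = 1.5130/2.3026 = 0.6571, i.e. 0.66 to 2 decimal places.

0.66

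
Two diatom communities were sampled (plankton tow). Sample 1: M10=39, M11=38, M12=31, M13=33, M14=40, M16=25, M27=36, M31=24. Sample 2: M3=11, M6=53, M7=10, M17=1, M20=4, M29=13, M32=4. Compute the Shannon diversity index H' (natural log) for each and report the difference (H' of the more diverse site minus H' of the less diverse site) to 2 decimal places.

Sample 1: N=266, proportions 0.1466, 0.1429, 0.1165, 0.1241, 0.1504, 0.094, 0.1353, 0.0902, giving H' = 2.0637 (working shown to 4 dp, full precision carried).
Sample 2: N=96, proportions 0.1146, 0.5521, 0.1042, 0.0104, 0.0417, 0.1354, 0.0417, giving H' = 1.3949.
Difference = |2.0637 − 1.3949| = 0.6688, i.e. 0.67 to 2 decimal places.

0.67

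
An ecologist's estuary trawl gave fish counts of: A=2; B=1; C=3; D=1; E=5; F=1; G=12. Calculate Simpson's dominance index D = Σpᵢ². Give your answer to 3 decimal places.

Total N = 2+1+3+1+5+1+12 = 25, so the proportions are 0.08, 0.04, 0.12, 0.04, 0.2, 0.04, 0.48 (working shown to 5 dp, full precision carried).
D = 0.08² + 0.04² + 0.12² + 0.04² + 0.2² + 0.04² + 0.48² = 0.00640 + 0.00160 + 0.01440 + 0.00160 + 0.04000 + 0.00160 + 0.23040 = 0.29600.
To 3 decimal places, D = 0.296.

0.296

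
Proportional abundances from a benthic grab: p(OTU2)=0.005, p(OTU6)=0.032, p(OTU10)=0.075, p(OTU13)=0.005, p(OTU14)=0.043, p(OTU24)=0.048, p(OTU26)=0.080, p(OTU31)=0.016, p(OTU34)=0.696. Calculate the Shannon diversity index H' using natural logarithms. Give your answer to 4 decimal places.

Each pᵢ ln pᵢ term (working shown to 6 dp, full precision carried): 0.005×(-5.298317)=-0.026492, 0.032×(-3.442019)=-0.110145, 0.075×(-2.590267)=-0.194270, 0.005×(-5.298317)=-0.026492, 0.043×(-3.146555)=-0.135302, 0.048×(-3.036554)=-0.145755, 0.08×(-2.525729)=-0.202058, 0.016×(-4.135167)=-0.066163, 0.696×(-0.362406)=-0.252234.
Sum = -1.158910, so H' = 1.1589.

1.1589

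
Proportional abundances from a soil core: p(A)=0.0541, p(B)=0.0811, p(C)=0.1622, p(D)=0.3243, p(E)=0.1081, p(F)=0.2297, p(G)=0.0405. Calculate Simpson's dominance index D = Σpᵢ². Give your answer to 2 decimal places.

D = 0.0541² + 0.0811² + 0.1622² + 0.3243² + 0.1081² + 0.2297² + 0.0405² = 0.0029 + 0.0066 + 0.0263 + 0.1052 + 0.0117 + 0.0528 + 0.0016 = 0.2071 (working shown to 4 dp, full precision carried).
To 2 decimal places, D = 0.21.

0.21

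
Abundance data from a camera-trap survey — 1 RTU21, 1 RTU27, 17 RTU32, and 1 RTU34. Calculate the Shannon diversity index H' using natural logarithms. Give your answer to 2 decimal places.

0.59

Total N = 1+1+17+1 = 20, so the proportions are 0.05, 0.05, 0.85, 0.05 (working shown to 4 dp, full precision carried).
Each pᵢ ln pᵢ term: 0.05×(-2.9957)=-0.1498, 0.05×(-2.9957)=-0.1498, 0.85×(-0.1625)=-0.1381, 0.05×(-2.9957)=-0.1498.
Sum = -0.5875, so H' = 0.59.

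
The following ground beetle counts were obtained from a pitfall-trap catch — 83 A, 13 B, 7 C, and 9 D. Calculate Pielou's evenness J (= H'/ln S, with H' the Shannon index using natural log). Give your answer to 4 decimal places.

Total N = 83+13+7+9 = 112, so the proportions are 0.741071, 0.116071, 0.0625, 0.080357 (working shown to 6 dp, full precision carried).
H' = −Σ pᵢ ln pᵢ = −((-0.222068) + (-0.249966) + (-0.173287) + (-0.202602)) = 0.847923.
With S = 4 species, ln S = 1.386294, so J = 0.847923/1.386294 = 0.611647, i.e. 0.6116 to 4 decimal places.

0.6116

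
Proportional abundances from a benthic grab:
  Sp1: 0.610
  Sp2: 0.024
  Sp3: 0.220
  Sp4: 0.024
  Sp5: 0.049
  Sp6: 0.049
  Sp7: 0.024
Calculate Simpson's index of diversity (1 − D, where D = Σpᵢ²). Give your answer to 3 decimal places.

D = 0.61² + 0.024² + 0.22² + 0.024² + 0.049² + 0.049² + 0.024² = 0.37210 + 0.00058 + 0.04840 + 0.00058 + 0.00240 + 0.00240 + 0.00058 = 0.42703 (working shown to 5 dp, full precision carried).
So 1 − D = 0.57297, i.e. 0.573 to 3 decimal places.

0.573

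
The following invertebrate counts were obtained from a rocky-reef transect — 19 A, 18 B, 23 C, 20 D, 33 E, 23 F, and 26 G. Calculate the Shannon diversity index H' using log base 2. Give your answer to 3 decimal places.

Total N = 19+18+23+20+33+23+26 = 162, so the proportions are 0.11728, 0.11111, 0.14198, 0.12346, 0.2037, 0.14198, 0.16049 (working shown to 5 dp, full precision carried).
Each pᵢ log₂ pᵢ term: 0.11728×(-3.09192)=-0.36263, 0.11111×(-3.16993)=-0.35221, 0.14198×(-2.81629)=-0.39984, 0.12346×(-3.01792)=-0.37258, 0.2037×(-2.29546)=-0.46759, 0.14198×(-2.81629)=-0.39984, 0.16049×(-2.63941)=-0.42361.
Sum = -2.77832, so H' = 2.778.

2.778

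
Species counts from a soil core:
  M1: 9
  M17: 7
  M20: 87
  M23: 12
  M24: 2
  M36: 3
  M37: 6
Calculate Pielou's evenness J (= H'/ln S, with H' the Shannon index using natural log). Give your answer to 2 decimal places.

Total N = 9+7+87+12+2+3+6 = 126, so the proportions are 0.0714, 0.0556, 0.6905, 0.0952, 0.0159, 0.0238, 0.0476 (working shown to 4 dp, full precision carried).
H' = −Σ pᵢ ln pᵢ = −((-0.1885) + (-0.1606) + (-0.2557) + (-0.2239) + (-0.0658) + (-0.0890) + (-0.1450)) = 1.1285.
With S = 7 species, ln S = 1.9459, so J = 1.1285/1.9459 = 0.5799, i.e. 0.58 to 2 decimal places.

0.58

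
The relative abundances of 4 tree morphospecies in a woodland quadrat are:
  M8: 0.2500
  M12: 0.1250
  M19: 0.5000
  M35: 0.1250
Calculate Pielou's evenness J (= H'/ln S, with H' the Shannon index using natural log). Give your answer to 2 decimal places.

H' = −Σ pᵢ ln pᵢ = −((-0.346574) + (-0.259930) + (-0.346574) + (-0.259930)) = 1.213008 (working shown to 6 dp, full precision carried).
With S = 4 species, ln S = 1.386294, so J = 1.213008/1.386294 = 0.875000, i.e. 0.88 to 2 decimal places.

0.88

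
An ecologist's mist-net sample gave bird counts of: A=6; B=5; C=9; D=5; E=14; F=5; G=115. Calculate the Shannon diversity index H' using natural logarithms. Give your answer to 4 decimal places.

Total N = 6+5+9+5+14+5+115 = 159, so the proportions are 0.037736, 0.031447, 0.056604, 0.031447, 0.08805, 0.031447, 0.72327 (working shown to 6 dp, full precision carried).
Each pᵢ ln pᵢ term: 0.037736×(-3.277145)=-0.123666, 0.031447×(-3.459466)=-0.108788, 0.056604×(-2.871680)=-0.162548, 0.031447×(-3.459466)=-0.108788, 0.08805×(-2.429847)=-0.213949, 0.031447×(-3.459466)=-0.108788, 0.72327×(-0.323972)=-0.234319.
Sum = -1.060847, so H' = 1.0608.

1.0608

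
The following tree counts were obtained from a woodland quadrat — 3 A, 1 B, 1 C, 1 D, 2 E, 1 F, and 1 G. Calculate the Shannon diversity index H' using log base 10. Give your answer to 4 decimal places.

Total N = 3+1+1+1+2+1+1 = 10, so the proportions are 0.3, 0.1, 0.1, 0.1, 0.2, 0.1, 0.1 (working shown to 6 dp, full precision carried).
Each pᵢ log₁₀ pᵢ term: 0.3×(-0.522879)=-0.156864, 0.1×(-1.000000)=-0.100000, 0.1×(-1.000000)=-0.100000, 0.1×(-1.000000)=-0.100000, 0.2×(-0.698970)=-0.139794, 0.1×(-1.000000)=-0.100000, 0.1×(-1.000000)=-0.100000.
Sum = -0.796658, so H' = 0.7967.

0.7967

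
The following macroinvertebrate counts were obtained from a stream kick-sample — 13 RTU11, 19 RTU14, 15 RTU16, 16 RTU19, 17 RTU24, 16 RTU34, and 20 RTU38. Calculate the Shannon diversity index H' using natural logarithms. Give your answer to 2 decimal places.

Total N = 13+19+15+16+17+16+20 = 116, so the proportions are 0.1121, 0.1638, 0.1293, 0.1379, 0.1466, 0.1379, 0.1724 (working shown to 4 dp, full precision carried).
Each pᵢ ln pᵢ term: 0.1121×(-2.1886)=-0.2453, 0.1638×(-1.8092)=-0.2963, 0.1293×(-2.0455)=-0.2645, 0.1379×(-1.9810)=-0.2732, 0.1466×(-1.9204)=-0.2814, 0.1379×(-1.9810)=-0.2732, 0.1724×(-1.7579)=-0.3031.
Sum = -1.9371, so H' = 1.94.

1.94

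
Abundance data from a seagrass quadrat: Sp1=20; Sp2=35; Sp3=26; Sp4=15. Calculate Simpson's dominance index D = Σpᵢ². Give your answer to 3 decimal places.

Total N = 20+35+26+15 = 96, so the proportions are 0.20833, 0.36458, 0.27083, 0.15625 (working shown to 5 dp, full precision carried).
D = 0.20833² + 0.36458² + 0.27083² + 0.15625² = 0.04340 + 0.13292 + 0.07335 + 0.02441 = 0.27409.
To 3 decimal places, D = 0.274.

0.274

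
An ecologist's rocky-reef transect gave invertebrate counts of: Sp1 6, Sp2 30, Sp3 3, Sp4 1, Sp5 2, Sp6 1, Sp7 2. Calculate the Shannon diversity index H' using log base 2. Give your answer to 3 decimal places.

Total N = 6+30+3+1+2+1+2 = 45, so the proportions are 0.13333, 0.66667, 0.06667, 0.02222, 0.04444, 0.02222, 0.04444 (working shown to 5 dp, full precision carried).
Each pᵢ log₂ pᵢ term: 0.13333×(-2.90689)=-0.38759, 0.66667×(-0.58496)=-0.38998, 0.06667×(-3.90689)=-0.26046, 0.02222×(-5.49185)=-0.12204, 0.04444×(-4.49185)=-0.19964, 0.02222×(-5.49185)=-0.12204, 0.04444×(-4.49185)=-0.19964.
Sum = -1.68138, so H' = 1.681.

1.681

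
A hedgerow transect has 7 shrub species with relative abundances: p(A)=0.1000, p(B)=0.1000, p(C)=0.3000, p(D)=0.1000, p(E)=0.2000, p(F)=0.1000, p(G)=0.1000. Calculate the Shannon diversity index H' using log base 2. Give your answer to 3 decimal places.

2.646

Each pᵢ log₂ pᵢ term (working shown to 5 dp, full precision carried): 0.1×(-3.32193)=-0.33219, 0.1×(-3.32193)=-0.33219, 0.3×(-1.73697)=-0.52109, 0.1×(-3.32193)=-0.33219, 0.2×(-2.32193)=-0.46439, 0.1×(-3.32193)=-0.33219, 0.1×(-3.32193)=-0.33219.
Sum = -2.64644, so H' = 2.646.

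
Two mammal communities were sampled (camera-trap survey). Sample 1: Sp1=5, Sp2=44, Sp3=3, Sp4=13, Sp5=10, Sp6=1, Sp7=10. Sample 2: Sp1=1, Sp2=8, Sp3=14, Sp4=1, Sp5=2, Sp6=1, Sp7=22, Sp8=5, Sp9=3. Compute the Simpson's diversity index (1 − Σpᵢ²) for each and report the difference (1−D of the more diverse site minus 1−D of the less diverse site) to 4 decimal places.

0.0748

Sample 1: N=86, proportions 0.05814, 0.511628, 0.034884, 0.151163, 0.116279, 0.011628, 0.116279, giving 1−D = 0.683613 (working shown to 6 dp, full precision carried).
Sample 2: N=57, proportions 0.017544, 0.140351, 0.245614, 0.017544, 0.035088, 0.017544, 0.385965, 0.087719, 0.052632, giving 1−D = 0.758387.
Difference = |0.683613 − 0.758387| = 0.074774, i.e. 0.0748 to 4 decimal places.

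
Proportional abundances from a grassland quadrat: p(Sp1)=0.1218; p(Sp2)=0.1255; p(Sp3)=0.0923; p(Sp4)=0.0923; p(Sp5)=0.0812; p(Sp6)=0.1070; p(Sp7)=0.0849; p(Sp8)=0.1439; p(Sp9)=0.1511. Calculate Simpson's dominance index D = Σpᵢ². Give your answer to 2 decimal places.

0.12

D = 0.1218² + 0.1255² + 0.0923² + 0.0923² + 0.0812² + 0.107² + 0.0849² + 0.1439² + 0.1511² = 0.0148 + 0.0158 + 0.0085 + 0.0085 + 0.0066 + 0.0114 + 0.0072 + 0.0207 + 0.0228 = 0.1164 (working shown to 4 dp, full precision carried).
To 2 decimal places, D = 0.12.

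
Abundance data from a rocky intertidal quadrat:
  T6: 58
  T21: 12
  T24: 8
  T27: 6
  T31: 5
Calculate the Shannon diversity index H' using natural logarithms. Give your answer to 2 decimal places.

Total N = 58+12+8+6+5 = 89, so the proportions are 0.6517, 0.1348, 0.0899, 0.0674, 0.0562 (working shown to 4 dp, full precision carried).
Each pᵢ ln pᵢ term: 0.6517×(-0.4282)=-0.2790, 0.1348×(-2.0037)=-0.2702, 0.0899×(-2.4092)=-0.2166, 0.0674×(-2.6969)=-0.1818, 0.0562×(-2.8792)=-0.1618.
Sum = -1.1093, so H' = 1.11.

1.11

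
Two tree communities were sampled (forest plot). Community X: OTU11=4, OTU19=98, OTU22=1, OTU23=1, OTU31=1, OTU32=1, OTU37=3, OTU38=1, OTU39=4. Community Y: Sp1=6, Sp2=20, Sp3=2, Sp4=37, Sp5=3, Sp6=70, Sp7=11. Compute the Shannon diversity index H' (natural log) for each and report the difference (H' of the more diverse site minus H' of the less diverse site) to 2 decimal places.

Community X: N=114, proportions 0.0351, 0.8596, 0.0088, 0.0088, 0.0088, 0.0088, 0.0263, 0.0088, 0.0351, giving H' = 0.6685 (working shown to 4 dp, full precision carried).
Community Y: N=149, proportions 0.0403, 0.1342, 0.0134, 0.2483, 0.0201, 0.4698, 0.0738, giving H' = 1.4286.
Difference = |0.6685 − 1.4286| = 0.7601, i.e. 0.76 to 2 decimal places.

0.76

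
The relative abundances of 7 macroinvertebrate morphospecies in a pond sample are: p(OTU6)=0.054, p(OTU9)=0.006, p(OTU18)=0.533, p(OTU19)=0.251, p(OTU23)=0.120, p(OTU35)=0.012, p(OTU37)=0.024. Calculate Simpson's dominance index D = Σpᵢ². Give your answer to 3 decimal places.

0.365

D = 0.054² + 0.006² + 0.533² + 0.251² + 0.12² + 0.012² + 0.024² = 0.00292 + 0.00004 + 0.28409 + 0.06300 + 0.01440 + 0.00014 + 0.00058 = 0.36516 (working shown to 5 dp, full precision carried).
To 3 decimal places, D = 0.365.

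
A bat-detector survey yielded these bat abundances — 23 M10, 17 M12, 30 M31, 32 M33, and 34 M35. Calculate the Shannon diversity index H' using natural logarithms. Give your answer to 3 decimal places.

Total N = 23+17+30+32+34 = 136, so the proportions are 0.16912, 0.125, 0.22059, 0.23529, 0.25 (working shown to 5 dp, full precision carried).
Each pᵢ ln pᵢ term: 0.16912×(-1.77716)=-0.30055, 0.125×(-2.07944)=-0.25993, 0.22059×(-1.51146)=-0.33341, 0.23529×(-1.44692)=-0.34045, 0.25×(-1.38629)=-0.34657.
Sum = -1.58091, so H' = 1.581.

1.581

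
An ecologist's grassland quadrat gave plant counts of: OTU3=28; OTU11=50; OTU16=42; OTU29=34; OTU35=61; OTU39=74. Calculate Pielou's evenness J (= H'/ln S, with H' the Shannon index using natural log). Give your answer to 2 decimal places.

0.97

Total N = 28+50+42+34+61+74 = 289, so the proportions are 0.0969, 0.173, 0.1453, 0.1176, 0.2111, 0.2561 (working shown to 4 dp, full precision carried).
H' = −Σ pᵢ ln pᵢ = −((-0.2262) + (-0.3035) + (-0.2803) + (-0.2518) + (-0.3283) + (-0.3488)) = 1.7389.
With S = 6 species, ln S = 1.7918, so J = 1.7389/1.7918 = 0.9705, i.e. 0.97 to 2 decimal places.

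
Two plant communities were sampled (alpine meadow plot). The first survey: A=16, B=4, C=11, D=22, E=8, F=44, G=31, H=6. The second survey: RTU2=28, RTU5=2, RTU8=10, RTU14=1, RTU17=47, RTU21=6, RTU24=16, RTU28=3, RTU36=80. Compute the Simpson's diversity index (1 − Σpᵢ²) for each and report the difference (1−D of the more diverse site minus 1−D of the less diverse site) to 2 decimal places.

0.07

The first survey: N=142, proportions 0.1126761, 0.028169, 0.0774648, 0.1549296, 0.056338, 0.3098592, 0.2183099, 0.0422535, giving 1−D = 0.8078754 (working shown to 7 dp, full precision carried).
The second survey: N=193, proportions 0.1450777, 0.0103627, 0.0518135, 0.0051813, 0.2435233, 0.0310881, 0.0829016, 0.015544, 0.4145078, giving 1−D = 0.7369325.
Difference = |0.8078754 − 0.7369325| = 0.0709429, i.e. 0.07 to 2 decimal places.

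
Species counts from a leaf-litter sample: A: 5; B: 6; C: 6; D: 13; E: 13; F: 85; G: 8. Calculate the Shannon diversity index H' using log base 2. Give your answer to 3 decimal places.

1.884

Total N = 5+6+6+13+13+85+8 = 136, so the proportions are 0.03676, 0.04412, 0.04412, 0.09559, 0.09559, 0.625, 0.05882 (working shown to 5 dp, full precision carried).
Each pᵢ log₂ pᵢ term: 0.03676×(-4.76553)=-0.17520, 0.04412×(-4.50250)=-0.19864, 0.04412×(-4.50250)=-0.19864, 0.09559×(-3.38702)=-0.32376, 0.09559×(-3.38702)=-0.32376, 0.625×(-0.67807)=-0.42379, 0.05882×(-4.08746)=-0.24044.
Sum = -1.88424, so H' = 1.884.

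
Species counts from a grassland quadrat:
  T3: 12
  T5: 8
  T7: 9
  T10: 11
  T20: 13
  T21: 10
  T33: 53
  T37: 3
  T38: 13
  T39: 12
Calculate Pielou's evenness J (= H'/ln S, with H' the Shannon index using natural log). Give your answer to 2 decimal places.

0.87

Total N = 12+8+9+11+13+10+53+3+13+12 = 144, so the proportions are 0.0833, 0.0556, 0.0625, 0.0764, 0.0903, 0.0694, 0.3681, 0.0208, 0.0903, 0.0833 (working shown to 4 dp, full precision carried).
H' = −Σ pᵢ ln pᵢ = −((-0.2071) + (-0.1606) + (-0.1733) + (-0.1965) + (-0.2171) + (-0.1852) + (-0.3679) + (-0.0807) + (-0.2171) + (-0.2071)) = 2.0124.
With S = 10 species, ln S = 2.3026, so J = 2.0124/2.3026 = 0.8740, i.e. 0.87 to 2 decimal places.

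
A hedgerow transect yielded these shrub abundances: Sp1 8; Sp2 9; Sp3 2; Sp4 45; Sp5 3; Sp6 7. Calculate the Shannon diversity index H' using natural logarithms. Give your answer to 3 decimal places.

1.250

Total N = 8+9+2+45+3+7 = 74, so the proportions are 0.10811, 0.12162, 0.02703, 0.60811, 0.04054, 0.09459 (working shown to 5 dp, full precision carried).
Each pᵢ ln pᵢ term: 0.10811×(-2.22462)=-0.24050, 0.12162×(-2.10684)=-0.25624, 0.02703×(-3.61092)=-0.09759, 0.60811×(-0.49740)=-0.30247, 0.04054×(-3.20545)=-0.12995, 0.09459×(-2.35815)=-0.22307.
Sum = -1.24982, so H' = 1.250.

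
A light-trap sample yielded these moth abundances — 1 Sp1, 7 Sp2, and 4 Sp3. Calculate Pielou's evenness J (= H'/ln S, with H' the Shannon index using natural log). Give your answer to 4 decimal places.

Total N = 1+7+4 = 12, so the proportions are 0.083333, 0.583333, 0.333333 (working shown to 6 dp, full precision carried).
H' = −Σ pᵢ ln pᵢ = −((-0.207076) + (-0.314415) + (-0.366204)) = 0.887694.
With S = 3 species, ln S = 1.098612, so J = 0.887694/1.098612 = 0.808014, i.e. 0.8080 to 4 decimal places.

0.8080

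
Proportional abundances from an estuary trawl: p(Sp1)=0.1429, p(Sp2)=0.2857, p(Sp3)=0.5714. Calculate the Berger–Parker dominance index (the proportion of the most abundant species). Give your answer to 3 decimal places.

0.571

The largest proportion is 0.5714, i.e. d = 0.571 to 3 decimal places.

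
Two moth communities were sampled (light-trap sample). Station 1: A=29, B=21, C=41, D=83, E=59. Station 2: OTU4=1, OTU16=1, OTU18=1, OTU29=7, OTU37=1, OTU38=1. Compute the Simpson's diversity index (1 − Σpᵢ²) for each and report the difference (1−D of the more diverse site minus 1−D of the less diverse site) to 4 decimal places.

Station 1: N=233, proportions 0.124464, 0.090129, 0.175966, 0.356223, 0.253219, giving 1−D = 0.754407 (working shown to 6 dp, full precision carried).
Station 2: N=12, proportions 0.083333, 0.083333, 0.083333, 0.583333, 0.083333, 0.083333, giving 1−D = 0.625000.
Difference = |0.754407 − 0.625000| = 0.129407, i.e. 0.1294 to 4 decimal places.

0.1294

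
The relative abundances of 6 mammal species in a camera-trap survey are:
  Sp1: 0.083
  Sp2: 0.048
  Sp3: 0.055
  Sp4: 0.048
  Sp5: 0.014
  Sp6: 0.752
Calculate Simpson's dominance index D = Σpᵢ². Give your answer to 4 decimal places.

D = 0.083² + 0.048² + 0.055² + 0.048² + 0.014² + 0.752² = 0.006889 + 0.002304 + 0.003025 + 0.002304 + 0.000196 + 0.565504 = 0.580222 (working shown to 6 dp, full precision carried).
To 4 decimal places, D = 0.5802.

0.5802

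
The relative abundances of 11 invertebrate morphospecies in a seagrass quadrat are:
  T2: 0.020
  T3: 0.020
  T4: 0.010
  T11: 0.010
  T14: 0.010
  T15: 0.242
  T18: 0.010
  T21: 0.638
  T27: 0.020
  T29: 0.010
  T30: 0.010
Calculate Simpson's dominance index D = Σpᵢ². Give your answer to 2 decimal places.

D = 0.02² + 0.02² + 0.01² + 0.01² + 0.01² + 0.242² + 0.01² + 0.638² + 0.02² + 0.01² + 0.01² = 0.0004 + 0.0004 + 0.0001 + 0.0001 + 0.0001 + 0.0586 + 0.0001 + 0.4070 + 0.0004 + 0.0001 + 0.0001 = 0.4674 (working shown to 4 dp, full precision carried).
To 2 decimal places, D = 0.47.

0.47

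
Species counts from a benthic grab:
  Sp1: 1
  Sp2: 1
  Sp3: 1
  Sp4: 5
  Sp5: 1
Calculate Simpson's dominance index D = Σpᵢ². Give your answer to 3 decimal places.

0.358

Total N = 1+1+1+5+1 = 9, so the proportions are 0.11111, 0.11111, 0.11111, 0.55556, 0.11111 (working shown to 5 dp, full precision carried).
D = 0.11111² + 0.11111² + 0.11111² + 0.55556² + 0.11111² = 0.01235 + 0.01235 + 0.01235 + 0.30864 + 0.01235 = 0.35802.
To 3 decimal places, D = 0.358.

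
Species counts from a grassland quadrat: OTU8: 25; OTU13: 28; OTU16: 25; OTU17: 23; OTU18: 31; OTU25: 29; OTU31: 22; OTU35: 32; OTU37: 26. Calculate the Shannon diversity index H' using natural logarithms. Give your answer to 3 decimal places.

Total N = 25+28+25+23+31+29+22+32+26 = 241, so the proportions are 0.10373, 0.11618, 0.10373, 0.09544, 0.12863, 0.12033, 0.09129, 0.13278, 0.10788 (working shown to 5 dp, full precision carried).
Each pᵢ ln pᵢ term: 0.10373×(-2.26592)=-0.23505, 0.11618×(-2.15259)=-0.25009, 0.10373×(-2.26592)=-0.23505, 0.09544×(-2.34930)=-0.22421, 0.12863×(-2.05081)=-0.26380, 0.12033×(-2.11750)=-0.25480, 0.09129×(-2.39375)=-0.21852, 0.13278×(-2.01906)=-0.26809, 0.10788×(-2.22670)=-0.24022.
Sum = -2.18984, so H' = 2.190.

2.190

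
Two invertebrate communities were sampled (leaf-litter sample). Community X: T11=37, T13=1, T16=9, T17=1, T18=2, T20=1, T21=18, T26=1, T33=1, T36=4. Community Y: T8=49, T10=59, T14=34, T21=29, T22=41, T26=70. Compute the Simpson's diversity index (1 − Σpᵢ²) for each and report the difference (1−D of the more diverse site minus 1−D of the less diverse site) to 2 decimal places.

Community X: N=75, proportions 0.4933, 0.0133, 0.12, 0.0133, 0.0267, 0.0133, 0.24, 0.0133, 0.0133, 0.0533, giving 1−D = 0.6802 (working shown to 4 dp, full precision carried).
Community Y: N=282, proportions 0.1738, 0.2092, 0.1206, 0.1028, 0.1454, 0.2482, giving 1−D = 0.8182.
Difference = |0.6802 − 0.8182| = 0.1380, i.e. 0.14 to 2 decimal places.

0.14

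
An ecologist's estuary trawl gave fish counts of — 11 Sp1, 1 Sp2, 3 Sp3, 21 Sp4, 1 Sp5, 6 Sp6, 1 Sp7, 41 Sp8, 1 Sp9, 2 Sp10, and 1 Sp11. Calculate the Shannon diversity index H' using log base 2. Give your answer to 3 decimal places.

Total N = 11+1+3+21+1+6+1+41+1+2+1 = 89, so the proportions are 0.1236, 0.01124, 0.03371, 0.23596, 0.01124, 0.06742, 0.01124, 0.46067, 0.01124, 0.02247, 0.01124 (working shown to 5 dp, full precision carried).
Each pᵢ log₂ pᵢ term: 0.1236×(-3.01630)=-0.37280, 0.01124×(-6.47573)=-0.07276, 0.03371×(-4.89077)=-0.16486, 0.23596×(-2.08342)=-0.49159, 0.01124×(-6.47573)=-0.07276, 0.06742×(-3.89077)=-0.26230, 0.01124×(-6.47573)=-0.07276, 0.46067×(-1.11818)=-0.51512, 0.01124×(-6.47573)=-0.07276, 0.02247×(-5.47573)=-0.12305, 0.01124×(-6.47573)=-0.07276.
Sum = -2.29352, so H' = 2.294.

2.294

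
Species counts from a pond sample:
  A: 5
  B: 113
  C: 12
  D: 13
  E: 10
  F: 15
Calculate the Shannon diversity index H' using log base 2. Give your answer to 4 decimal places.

1.6469

Total N = 5+113+12+13+10+15 = 168, so the proportions are 0.029762, 0.672619, 0.071429, 0.077381, 0.059524, 0.089286 (working shown to 6 dp, full precision carried).
Each pᵢ log₂ pᵢ term: 0.029762×(-5.070389)=-0.150904, 0.672619×(-0.572138)=-0.384831, 0.071429×(-3.807355)=-0.271954, 0.077381×(-3.691878)=-0.285681, 0.059524×(-4.070389)=-0.242285, 0.089286×(-3.485427)=-0.311199.
Sum = -1.646855, so H' = 1.6469.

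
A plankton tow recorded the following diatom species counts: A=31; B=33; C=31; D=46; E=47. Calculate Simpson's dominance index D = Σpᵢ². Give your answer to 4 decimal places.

0.2076

Total N = 31+33+31+46+47 = 188, so the proportions are 0.164894, 0.175532, 0.164894, 0.244681, 0.25 (working shown to 6 dp, full precision carried).
D = 0.164894² + 0.175532² + 0.164894² + 0.244681² + 0.25² = 0.027190 + 0.030811 + 0.027190 + 0.059869 + 0.062500 = 0.207560.
To 4 decimal places, D = 0.2076.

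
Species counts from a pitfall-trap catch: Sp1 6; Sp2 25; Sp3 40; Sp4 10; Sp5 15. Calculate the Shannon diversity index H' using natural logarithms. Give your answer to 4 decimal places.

Total N = 6+25+40+10+15 = 96, so the proportions are 0.0625, 0.260417, 0.416667, 0.104167, 0.15625 (working shown to 6 dp, full precision carried).
Each pᵢ ln pᵢ term: 0.0625×(-2.772589)=-0.173287, 0.260417×(-1.345472)=-0.350383, 0.416667×(-0.875469)=-0.364779, 0.104167×(-2.261763)=-0.235600, 0.15625×(-1.856298)=-0.290047.
Sum = -1.414096, so H' = 1.4141.

1.4141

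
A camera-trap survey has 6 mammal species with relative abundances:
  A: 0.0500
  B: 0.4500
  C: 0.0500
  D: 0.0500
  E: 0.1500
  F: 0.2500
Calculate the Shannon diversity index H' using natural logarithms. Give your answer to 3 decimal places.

1.440

Each pᵢ ln pᵢ term (working shown to 5 dp, full precision carried): 0.05×(-2.99573)=-0.14979, 0.45×(-0.79851)=-0.35933, 0.05×(-2.99573)=-0.14979, 0.05×(-2.99573)=-0.14979, 0.15×(-1.89712)=-0.28457, 0.25×(-1.38629)=-0.34657.
Sum = -1.43983, so H' = 1.440.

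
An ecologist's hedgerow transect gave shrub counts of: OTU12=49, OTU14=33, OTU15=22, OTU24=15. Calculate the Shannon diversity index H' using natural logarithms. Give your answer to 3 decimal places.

1.294

Total N = 49+33+22+15 = 119, so the proportions are 0.41176, 0.27731, 0.18487, 0.12605 (working shown to 5 dp, full precision carried).
Each pᵢ ln pᵢ term: 0.41176×(-0.88730)=-0.36536, 0.27731×(-1.28262)=-0.35568, 0.18487×(-1.68808)=-0.31208, 0.12605×(-2.07107)=-0.26106.
Sum = -1.29419, so H' = 1.294.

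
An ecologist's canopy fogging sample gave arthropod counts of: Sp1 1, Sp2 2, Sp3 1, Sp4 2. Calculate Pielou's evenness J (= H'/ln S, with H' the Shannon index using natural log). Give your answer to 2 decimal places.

0.96

Total N = 1+2+1+2 = 6, so the proportions are 0.1667, 0.3333, 0.1667, 0.3333 (working shown to 4 dp, full precision carried).
H' = −Σ pᵢ ln pᵢ = −((-0.2986) + (-0.3662) + (-0.2986) + (-0.3662)) = 1.3297.
With S = 4 species, ln S = 1.3863, so J = 1.3297/1.3863 = 0.9591, i.e. 0.96 to 2 decimal places.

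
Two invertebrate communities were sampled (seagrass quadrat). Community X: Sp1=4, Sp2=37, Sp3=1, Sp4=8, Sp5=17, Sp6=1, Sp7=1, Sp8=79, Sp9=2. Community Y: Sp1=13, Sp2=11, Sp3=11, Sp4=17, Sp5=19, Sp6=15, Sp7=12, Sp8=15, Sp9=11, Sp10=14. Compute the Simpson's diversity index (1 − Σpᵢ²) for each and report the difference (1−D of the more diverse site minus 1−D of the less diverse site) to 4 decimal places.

Community X: N=150, proportions 0.02666667, 0.24666667, 0.00666667, 0.05333333, 0.11333333, 0.00666667, 0.00666667, 0.52666667, 0.01333333, giving 1−D = 0.64506667 (working shown to 8 dp, full precision carried).
Community Y: N=138, proportions 0.0942029, 0.07971014, 0.07971014, 0.12318841, 0.13768116, 0.10869565, 0.08695652, 0.10869565, 0.07971014, 0.10144928, giving 1−D = 0.89645033.
Difference = |0.64506667 − 0.89645033| = 0.25138366, i.e. 0.2514 to 4 decimal places.

0.2514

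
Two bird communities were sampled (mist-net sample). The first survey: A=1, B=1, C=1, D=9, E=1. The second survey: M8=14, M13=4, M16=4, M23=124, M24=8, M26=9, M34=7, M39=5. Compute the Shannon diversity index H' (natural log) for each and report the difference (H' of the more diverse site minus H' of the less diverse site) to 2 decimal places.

The first survey: N=13, proportions 0.0769, 0.0769, 0.0769, 0.6923, 0.0769, giving H' = 1.0438 (working shown to 4 dp, full precision carried).
The second survey: N=175, proportions 0.08, 0.0229, 0.0229, 0.7086, 0.0457, 0.0514, 0.04, 0.0286, giving H' = 1.1429.
Difference = |1.0438 − 1.1429| = 0.0991, i.e. 0.10 to 2 decimal places.

0.10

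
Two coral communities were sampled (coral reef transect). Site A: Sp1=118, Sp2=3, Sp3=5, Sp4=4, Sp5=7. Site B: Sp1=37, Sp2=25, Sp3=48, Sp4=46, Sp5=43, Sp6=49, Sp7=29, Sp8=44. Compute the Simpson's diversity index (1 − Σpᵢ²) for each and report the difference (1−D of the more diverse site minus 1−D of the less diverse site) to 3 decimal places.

Site A: N=137, proportions 0.861314, 0.021898, 0.036496, 0.029197, 0.051095, giving 1−D = 0.252864 (working shown to 6 dp, full precision carried).
Site B: N=321, proportions 0.115265, 0.077882, 0.149533, 0.143302, 0.133956, 0.152648, 0.090343, 0.137072, giving 1−D = 0.869557.
Difference = |0.252864 − 0.869557| = 0.616693, i.e. 0.617 to 3 decimal places.

0.617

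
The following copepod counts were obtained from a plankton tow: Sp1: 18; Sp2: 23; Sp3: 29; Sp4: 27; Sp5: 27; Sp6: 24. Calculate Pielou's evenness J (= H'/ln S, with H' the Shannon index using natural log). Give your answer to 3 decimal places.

Total N = 18+23+29+27+27+24 = 148, so the proportions are 0.12162, 0.15541, 0.19595, 0.18243, 0.18243, 0.16216 (working shown to 5 dp, full precision carried).
H' = −Σ pᵢ ln pᵢ = −((-0.25624) + (-0.28932) + (-0.31938) + (-0.31039) + (-0.31039) + (-0.29500)) = 1.78070.
With S = 6 species, ln S = 1.79176, so J = 1.78070/1.79176 = 0.99383, i.e. 0.994 to 3 decimal places.

0.994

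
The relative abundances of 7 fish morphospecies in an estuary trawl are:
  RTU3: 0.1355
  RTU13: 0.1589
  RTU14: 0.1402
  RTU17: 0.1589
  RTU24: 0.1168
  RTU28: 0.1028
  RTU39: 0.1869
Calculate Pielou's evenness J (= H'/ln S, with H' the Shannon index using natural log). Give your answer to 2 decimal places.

H' = −Σ pᵢ ln pᵢ = −((-0.2708) + (-0.2923) + (-0.2754) + (-0.2923) + (-0.2508) + (-0.2339) + (-0.3135)) = 1.9290 (working shown to 4 dp, full precision carried).
With S = 7 species, ln S = 1.9459, so J = 1.9290/1.9459 = 0.9913, i.e. 0.99 to 2 decimal places.

0.99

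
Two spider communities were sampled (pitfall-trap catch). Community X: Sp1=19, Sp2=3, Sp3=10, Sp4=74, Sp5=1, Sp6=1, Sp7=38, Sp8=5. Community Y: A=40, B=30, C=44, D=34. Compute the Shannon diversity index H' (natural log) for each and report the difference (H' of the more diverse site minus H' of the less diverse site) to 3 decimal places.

Community X: N=151, proportions 0.125828, 0.019868, 0.066225, 0.490066, 0.006623, 0.006623, 0.251656, 0.033113, giving H' = 1.394483 (working shown to 6 dp, full precision carried).
Community Y: N=148, proportions 0.27027, 0.202703, 0.297297, 0.22973, giving H' = 1.375647.
Difference = |1.394483 − 1.375647| = 0.018836, i.e. 0.019 to 3 decimal places.

0.019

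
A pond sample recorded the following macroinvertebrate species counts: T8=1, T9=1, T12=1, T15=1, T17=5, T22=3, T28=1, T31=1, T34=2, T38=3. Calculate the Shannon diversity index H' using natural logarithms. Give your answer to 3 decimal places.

2.101

Total N = 1+1+1+1+5+3+1+1+2+3 = 19, so the proportions are 0.05263, 0.05263, 0.05263, 0.05263, 0.26316, 0.15789, 0.05263, 0.05263, 0.10526, 0.15789 (working shown to 5 dp, full precision carried).
Each pᵢ ln pᵢ term: 0.05263×(-2.94444)=-0.15497, 0.05263×(-2.94444)=-0.15497, 0.05263×(-2.94444)=-0.15497, 0.05263×(-2.94444)=-0.15497, 0.26316×(-1.33500)=-0.35132, 0.15789×(-1.84583)=-0.29145, 0.05263×(-2.94444)=-0.15497, 0.05263×(-2.94444)=-0.15497, 0.10526×(-2.25129)=-0.23698, 0.15789×(-1.84583)=-0.29145.
Sum = -2.10101, so H' = 2.101.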